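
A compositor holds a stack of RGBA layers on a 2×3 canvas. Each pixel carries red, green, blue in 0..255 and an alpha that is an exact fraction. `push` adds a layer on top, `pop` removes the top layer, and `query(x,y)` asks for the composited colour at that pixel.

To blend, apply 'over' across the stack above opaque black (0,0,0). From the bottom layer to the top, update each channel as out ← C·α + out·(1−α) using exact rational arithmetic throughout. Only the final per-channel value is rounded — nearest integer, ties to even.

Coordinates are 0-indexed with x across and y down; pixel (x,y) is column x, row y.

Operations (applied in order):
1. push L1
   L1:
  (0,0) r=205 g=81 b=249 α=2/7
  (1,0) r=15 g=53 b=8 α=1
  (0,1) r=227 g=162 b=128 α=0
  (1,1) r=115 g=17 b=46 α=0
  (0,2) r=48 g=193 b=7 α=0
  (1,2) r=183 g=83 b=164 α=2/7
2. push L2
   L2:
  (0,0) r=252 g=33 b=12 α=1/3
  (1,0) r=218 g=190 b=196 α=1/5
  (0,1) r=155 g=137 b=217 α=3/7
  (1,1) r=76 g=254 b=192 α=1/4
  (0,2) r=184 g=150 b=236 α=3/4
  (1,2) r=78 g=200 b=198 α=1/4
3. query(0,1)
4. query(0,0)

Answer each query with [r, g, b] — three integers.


at x=0,y=1 over L1,L2:
after L1 α=0: [0, 0, 0]
after L2 α=3/7: [465/7, 411/7, 93]
= [66, 59, 93]

query (0,0) [L1,L2] — begin 0,0,0
after L1 α=2/7: [410/7, 162/7, 498/7]
after L2 α=1/3: [2584/21, 185/7, 360/7]
= [123, 26, 51]


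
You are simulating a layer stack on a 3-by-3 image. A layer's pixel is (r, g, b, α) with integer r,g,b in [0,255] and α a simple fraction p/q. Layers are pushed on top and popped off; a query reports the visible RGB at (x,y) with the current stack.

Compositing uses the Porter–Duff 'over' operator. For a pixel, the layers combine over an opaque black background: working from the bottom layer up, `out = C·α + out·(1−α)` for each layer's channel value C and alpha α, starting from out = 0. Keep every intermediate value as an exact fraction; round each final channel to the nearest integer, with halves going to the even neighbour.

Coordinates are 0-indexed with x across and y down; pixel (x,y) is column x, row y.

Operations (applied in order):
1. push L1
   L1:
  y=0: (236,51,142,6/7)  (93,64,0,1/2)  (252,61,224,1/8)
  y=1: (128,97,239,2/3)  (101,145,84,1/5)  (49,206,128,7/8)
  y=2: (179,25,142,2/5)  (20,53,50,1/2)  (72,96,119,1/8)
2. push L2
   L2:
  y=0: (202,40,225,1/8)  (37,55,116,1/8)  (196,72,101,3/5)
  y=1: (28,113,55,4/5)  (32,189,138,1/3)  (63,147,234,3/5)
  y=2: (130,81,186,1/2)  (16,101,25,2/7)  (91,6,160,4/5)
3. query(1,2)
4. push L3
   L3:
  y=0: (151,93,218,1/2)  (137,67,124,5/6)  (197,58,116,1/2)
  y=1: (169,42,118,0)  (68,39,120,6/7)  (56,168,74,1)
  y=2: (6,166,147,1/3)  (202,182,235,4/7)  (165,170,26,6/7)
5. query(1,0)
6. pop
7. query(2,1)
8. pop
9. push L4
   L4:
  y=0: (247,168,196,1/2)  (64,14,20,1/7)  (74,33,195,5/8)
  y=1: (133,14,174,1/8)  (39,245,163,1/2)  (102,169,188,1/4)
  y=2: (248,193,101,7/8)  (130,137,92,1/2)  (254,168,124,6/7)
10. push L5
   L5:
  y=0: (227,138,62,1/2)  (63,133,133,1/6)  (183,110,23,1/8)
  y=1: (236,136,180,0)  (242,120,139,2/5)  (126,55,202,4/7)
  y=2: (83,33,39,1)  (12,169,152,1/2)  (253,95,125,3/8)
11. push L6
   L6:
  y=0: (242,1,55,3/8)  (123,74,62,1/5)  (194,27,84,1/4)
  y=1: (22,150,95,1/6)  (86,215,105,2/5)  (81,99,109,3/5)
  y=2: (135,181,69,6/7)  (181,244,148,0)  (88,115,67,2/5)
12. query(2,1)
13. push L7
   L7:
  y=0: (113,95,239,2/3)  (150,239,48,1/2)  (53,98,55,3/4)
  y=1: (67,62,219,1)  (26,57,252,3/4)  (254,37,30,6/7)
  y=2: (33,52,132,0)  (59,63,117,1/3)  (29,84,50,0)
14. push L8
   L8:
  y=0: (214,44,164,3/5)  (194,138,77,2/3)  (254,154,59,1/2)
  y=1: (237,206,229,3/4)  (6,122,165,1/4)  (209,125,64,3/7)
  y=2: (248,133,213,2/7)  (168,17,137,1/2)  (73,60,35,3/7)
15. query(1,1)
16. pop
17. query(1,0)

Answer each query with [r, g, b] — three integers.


(1,2) stack=L1,L2; from [0,0,0]:
L1 α=1/2: [10, 53/2, 25]
L2 α=2/7: [82/7, 669/14, 25]
= [12, 48, 25]

at x=1,y=0 over L1,L2,L3:
L1 α=1/2: [93/2, 32, 0]
L2 α=1/8: [725/16, 279/8, 29/2]
L3 α=5/6: [3895/32, 2959/48, 423/4]
→ [122, 62, 106]

query (2,1) [L1,L2] — begin 0,0,0
L1 α=7/8: [343/8, 721/4, 112]
L2 α=3/5: [1099/20, 1603/10, 926/5]
→ [55, 160, 185]

query (2,1) [L1,L4,L5,L6] — begin 0,0,0
after L1 α=7/8: [343/8, 721/4, 112]
after L4 α=1/4: [1845/32, 2839/16, 131]
after L5 α=4/7: [21663/224, 12037/112, 1201/7]
after L6 α=3/5: [48879/560, 28669/280, 4691/35]
→ [87, 102, 134]

(1,1) stack=L1,L4,L5,L6,L7,L8; from [0,0,0]:
after L1 α=1/5: [101/5, 29, 84/5]
after L4 α=1/2: [148/5, 137, 899/10]
after L5 α=2/5: [2864/25, 651/5, 5477/50]
after L6 α=2/5: [12892/125, 4103/25, 26931/250]
after L7 α=3/4: [11321/250, 4189/50, 215931/1000]
after L8 α=1/4: [35463/1000, 18667/200, 812793/4000]
= [35, 93, 203]

at x=1,y=0 over L1,L4,L5,L6,L7:
after L1 α=1/2: [93/2, 32, 0]
after L4 α=1/7: [49, 206/7, 20/7]
after L5 α=1/6: [154/3, 1961/42, 1031/42]
after L6 α=1/5: [197/3, 5476/105, 3364/105]
after L7 α=1/2: [647/6, 30571/210, 4202/105]
→ [108, 146, 40]


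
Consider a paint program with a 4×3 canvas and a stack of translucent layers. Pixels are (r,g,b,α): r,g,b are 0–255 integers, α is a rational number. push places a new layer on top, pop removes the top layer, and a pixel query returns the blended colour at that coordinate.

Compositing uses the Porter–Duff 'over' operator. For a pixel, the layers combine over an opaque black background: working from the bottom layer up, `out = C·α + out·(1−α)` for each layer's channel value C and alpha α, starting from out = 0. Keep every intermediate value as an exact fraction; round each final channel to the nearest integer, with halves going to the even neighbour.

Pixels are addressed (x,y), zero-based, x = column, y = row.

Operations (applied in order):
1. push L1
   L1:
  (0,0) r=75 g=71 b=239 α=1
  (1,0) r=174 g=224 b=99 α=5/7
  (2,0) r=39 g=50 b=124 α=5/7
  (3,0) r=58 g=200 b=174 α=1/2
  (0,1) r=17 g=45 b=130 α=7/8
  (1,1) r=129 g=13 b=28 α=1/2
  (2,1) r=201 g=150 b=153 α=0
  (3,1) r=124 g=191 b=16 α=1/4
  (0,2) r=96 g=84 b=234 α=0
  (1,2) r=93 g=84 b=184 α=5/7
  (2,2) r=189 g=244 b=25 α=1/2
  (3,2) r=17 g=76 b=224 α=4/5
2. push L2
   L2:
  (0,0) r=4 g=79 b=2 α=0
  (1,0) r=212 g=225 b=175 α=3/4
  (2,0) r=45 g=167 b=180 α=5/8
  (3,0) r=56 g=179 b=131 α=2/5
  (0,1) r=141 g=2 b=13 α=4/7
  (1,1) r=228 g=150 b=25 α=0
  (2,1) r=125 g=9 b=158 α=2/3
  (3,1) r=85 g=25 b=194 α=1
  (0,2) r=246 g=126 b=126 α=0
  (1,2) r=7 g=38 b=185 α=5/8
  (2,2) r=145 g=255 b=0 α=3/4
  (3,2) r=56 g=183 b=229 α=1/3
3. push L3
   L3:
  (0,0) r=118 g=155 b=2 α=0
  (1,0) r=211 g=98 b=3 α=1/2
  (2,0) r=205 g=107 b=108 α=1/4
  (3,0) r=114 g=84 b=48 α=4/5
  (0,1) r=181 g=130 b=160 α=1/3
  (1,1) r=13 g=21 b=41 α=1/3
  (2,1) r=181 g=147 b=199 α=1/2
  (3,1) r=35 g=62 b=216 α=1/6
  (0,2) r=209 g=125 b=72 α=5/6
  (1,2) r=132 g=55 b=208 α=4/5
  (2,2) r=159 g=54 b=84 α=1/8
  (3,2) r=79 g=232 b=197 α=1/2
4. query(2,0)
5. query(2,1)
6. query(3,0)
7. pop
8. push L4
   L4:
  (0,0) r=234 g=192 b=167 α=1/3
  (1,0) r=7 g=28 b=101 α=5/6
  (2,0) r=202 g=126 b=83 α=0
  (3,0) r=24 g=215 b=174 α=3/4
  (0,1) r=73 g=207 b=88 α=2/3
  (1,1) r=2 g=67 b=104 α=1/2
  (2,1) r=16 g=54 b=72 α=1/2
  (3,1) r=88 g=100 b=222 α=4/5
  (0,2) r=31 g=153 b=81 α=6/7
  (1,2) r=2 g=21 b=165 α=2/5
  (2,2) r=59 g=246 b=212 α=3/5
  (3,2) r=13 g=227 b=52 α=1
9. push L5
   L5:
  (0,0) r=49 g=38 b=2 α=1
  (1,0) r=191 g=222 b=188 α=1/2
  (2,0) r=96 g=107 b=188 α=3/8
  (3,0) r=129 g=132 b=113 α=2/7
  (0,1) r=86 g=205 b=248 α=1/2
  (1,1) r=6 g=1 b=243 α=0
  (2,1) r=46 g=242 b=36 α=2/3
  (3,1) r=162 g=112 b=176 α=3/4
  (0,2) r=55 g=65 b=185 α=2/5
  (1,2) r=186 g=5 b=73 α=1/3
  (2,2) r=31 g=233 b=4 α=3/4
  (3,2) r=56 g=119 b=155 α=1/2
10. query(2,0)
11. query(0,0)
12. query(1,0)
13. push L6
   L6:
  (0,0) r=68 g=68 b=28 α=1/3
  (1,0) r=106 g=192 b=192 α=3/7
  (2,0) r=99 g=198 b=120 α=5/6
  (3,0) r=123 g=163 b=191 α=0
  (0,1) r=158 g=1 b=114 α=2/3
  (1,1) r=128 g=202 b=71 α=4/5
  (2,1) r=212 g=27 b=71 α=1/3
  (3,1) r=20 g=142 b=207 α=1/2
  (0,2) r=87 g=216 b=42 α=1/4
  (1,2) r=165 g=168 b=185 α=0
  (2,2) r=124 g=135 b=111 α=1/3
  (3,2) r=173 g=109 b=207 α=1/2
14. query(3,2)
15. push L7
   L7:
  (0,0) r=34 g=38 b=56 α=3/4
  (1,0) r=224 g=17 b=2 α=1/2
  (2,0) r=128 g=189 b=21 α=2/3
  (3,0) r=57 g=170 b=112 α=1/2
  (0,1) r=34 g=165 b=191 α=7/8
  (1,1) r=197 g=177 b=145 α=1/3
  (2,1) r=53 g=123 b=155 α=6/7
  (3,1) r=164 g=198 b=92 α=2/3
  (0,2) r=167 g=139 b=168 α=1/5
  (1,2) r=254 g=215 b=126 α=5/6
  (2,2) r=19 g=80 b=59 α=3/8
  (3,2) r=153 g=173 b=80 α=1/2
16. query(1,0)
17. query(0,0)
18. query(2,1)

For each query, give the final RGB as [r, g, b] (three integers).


at x=2,y=0 over L1,L2,L3:
after L1 α=5/7: [195/7, 250/7, 620/7]
after L2 α=5/8: [270/7, 6595/56, 1020/7]
after L3 α=1/4: [2245/28, 25777/224, 954/7]
→ [80, 115, 136]

at x=2,y=1 over L1,L2,L3:
+L1 (α=0) → [0, 0, 0]
+L2 (α=2/3) → [250/3, 6, 316/3]
+L3 (α=1/2) → [793/6, 153/2, 913/6]
rounded: [132, 76, 152]

at x=3,y=0 over L1,L2,L3:
after L1 α=1/2: [29, 100, 87]
after L2 α=2/5: [199/5, 658/5, 523/5]
after L3 α=4/5: [2479/25, 2338/25, 1483/25]
rounded: [99, 94, 59]

query (2,0) [L1,L2,L4,L5] — begin 0,0,0
L1 α=5/7: [195/7, 250/7, 620/7]
L2 α=5/8: [270/7, 6595/56, 1020/7]
L4 α=0: [270/7, 6595/56, 1020/7]
L5 α=3/8: [1683/28, 50951/448, 1131/7]
= [60, 114, 162]

(0,0) stack=L1,L2,L4,L5; from [0,0,0]:
L1 α=1: [75, 71, 239]
L2 α=0: [75, 71, 239]
L4 α=1/3: [128, 334/3, 215]
L5 α=1: [49, 38, 2]
→ [49, 38, 2]

at x=1,y=0 over L1,L2,L4,L5:
after L1 α=5/7: [870/7, 160, 495/7]
after L2 α=3/4: [2661/14, 835/4, 2085/14]
after L4 α=5/6: [3151/84, 465/8, 9155/84]
after L5 α=1/2: [19195/168, 2241/16, 24947/168]
rounded: [114, 140, 148]

(3,2) stack=L1,L2,L4,L5,L6; from [0,0,0]:
L1 α=4/5: [68/5, 304/5, 896/5]
L2 α=1/3: [416/15, 1523/15, 979/5]
L4 α=1: [13, 227, 52]
L5 α=1/2: [69/2, 173, 207/2]
L6 α=1/2: [415/4, 141, 621/4]
rounded: [104, 141, 155]

at x=1,y=0 over L1,L2,L4,L5,L6,L7:
+L1 (α=5/7) → [870/7, 160, 495/7]
+L2 (α=3/4) → [2661/14, 835/4, 2085/14]
+L4 (α=5/6) → [3151/84, 465/8, 9155/84]
+L5 (α=1/2) → [19195/168, 2241/16, 24947/168]
+L6 (α=3/7) → [32551/294, 4545/28, 49139/294]
+L7 (α=1/2) → [98407/588, 5021/56, 49727/588]
= [167, 90, 85]

(0,0) stack=L1,L2,L4,L5,L6,L7; from [0,0,0]:
after L1 α=1: [75, 71, 239]
after L2 α=0: [75, 71, 239]
after L4 α=1/3: [128, 334/3, 215]
after L5 α=1: [49, 38, 2]
after L6 α=1/3: [166/3, 48, 32/3]
after L7 α=3/4: [118/3, 81/2, 134/3]
rounded: [39, 40, 45]

(2,1) stack=L1,L2,L4,L5,L6,L7; from [0,0,0]:
L1 α=0: [0, 0, 0]
L2 α=2/3: [250/3, 6, 316/3]
L4 α=1/2: [149/3, 30, 266/3]
L5 α=2/3: [425/9, 514/3, 482/9]
L6 α=1/3: [2758/27, 1109/9, 1603/27]
L7 α=6/7: [11344/189, 7751/63, 26713/189]
rounded: [60, 123, 141]


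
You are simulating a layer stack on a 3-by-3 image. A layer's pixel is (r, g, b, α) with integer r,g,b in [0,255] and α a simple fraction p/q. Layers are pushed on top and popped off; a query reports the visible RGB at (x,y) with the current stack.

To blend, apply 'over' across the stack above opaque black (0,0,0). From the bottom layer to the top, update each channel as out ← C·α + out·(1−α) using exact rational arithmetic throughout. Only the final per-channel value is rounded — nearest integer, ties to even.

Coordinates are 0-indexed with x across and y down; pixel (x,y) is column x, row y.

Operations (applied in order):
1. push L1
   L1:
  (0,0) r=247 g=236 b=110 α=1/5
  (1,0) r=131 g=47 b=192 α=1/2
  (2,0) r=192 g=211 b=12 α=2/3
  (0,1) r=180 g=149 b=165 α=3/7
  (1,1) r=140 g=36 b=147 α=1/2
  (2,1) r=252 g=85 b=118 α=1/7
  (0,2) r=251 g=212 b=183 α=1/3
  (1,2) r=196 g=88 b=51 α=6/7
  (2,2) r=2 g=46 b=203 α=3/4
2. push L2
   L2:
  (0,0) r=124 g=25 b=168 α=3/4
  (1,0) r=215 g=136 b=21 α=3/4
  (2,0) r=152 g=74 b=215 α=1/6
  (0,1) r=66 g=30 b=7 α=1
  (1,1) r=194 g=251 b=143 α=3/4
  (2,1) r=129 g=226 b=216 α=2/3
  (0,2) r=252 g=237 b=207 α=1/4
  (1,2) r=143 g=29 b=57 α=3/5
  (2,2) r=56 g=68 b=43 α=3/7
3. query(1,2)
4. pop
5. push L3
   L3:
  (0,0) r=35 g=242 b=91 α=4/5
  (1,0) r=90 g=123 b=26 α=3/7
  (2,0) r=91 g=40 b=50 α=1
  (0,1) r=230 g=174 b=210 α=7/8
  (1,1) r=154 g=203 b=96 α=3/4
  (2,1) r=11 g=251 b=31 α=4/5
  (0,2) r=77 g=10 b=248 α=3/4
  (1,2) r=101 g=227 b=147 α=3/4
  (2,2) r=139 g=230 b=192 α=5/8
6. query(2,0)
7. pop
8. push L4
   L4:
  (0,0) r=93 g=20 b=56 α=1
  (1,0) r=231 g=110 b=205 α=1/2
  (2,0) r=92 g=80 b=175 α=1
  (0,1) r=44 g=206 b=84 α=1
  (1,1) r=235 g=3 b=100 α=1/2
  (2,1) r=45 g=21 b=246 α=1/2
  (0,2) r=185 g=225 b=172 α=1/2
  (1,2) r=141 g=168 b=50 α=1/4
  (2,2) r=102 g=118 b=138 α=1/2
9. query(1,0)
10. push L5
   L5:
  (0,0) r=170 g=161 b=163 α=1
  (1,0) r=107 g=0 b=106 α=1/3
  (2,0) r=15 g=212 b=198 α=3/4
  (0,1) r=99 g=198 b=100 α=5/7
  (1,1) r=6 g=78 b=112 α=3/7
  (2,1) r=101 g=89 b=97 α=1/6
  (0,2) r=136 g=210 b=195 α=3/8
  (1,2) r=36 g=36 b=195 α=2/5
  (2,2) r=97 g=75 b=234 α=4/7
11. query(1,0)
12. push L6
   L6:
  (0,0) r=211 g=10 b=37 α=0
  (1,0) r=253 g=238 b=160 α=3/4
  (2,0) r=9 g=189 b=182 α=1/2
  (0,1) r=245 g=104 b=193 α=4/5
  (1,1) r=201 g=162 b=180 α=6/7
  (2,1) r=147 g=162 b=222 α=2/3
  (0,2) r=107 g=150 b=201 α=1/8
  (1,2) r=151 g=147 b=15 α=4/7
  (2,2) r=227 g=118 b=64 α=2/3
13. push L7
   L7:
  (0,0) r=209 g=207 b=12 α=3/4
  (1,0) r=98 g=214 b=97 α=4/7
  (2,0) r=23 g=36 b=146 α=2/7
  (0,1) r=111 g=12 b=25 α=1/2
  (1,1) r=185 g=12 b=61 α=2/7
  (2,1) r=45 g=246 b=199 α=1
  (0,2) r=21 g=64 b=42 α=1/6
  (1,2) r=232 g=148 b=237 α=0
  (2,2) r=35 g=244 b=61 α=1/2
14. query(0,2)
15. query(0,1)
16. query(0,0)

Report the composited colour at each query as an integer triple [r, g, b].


at x=1,y=2 over L1,L2:
after L1 α=6/7: [168, 528/7, 306/7]
after L2 α=3/5: [153, 333/7, 1809/35]
→ [153, 48, 52]

at x=2,y=0 over L1,L3:
after L1 α=2/3: [128, 422/3, 8]
after L3 α=1: [91, 40, 50]
→ [91, 40, 50]

(1,0) stack=L1,L4; from [0,0,0]:
after L1 α=1/2: [131/2, 47/2, 96]
after L4 α=1/2: [593/4, 267/4, 301/2]
= [148, 67, 150]

(1,0) stack=L1,L4,L5; from [0,0,0]:
+L1 (α=1/2) → [131/2, 47/2, 96]
+L4 (α=1/2) → [593/4, 267/4, 301/2]
+L5 (α=1/3) → [269/2, 89/2, 407/3]
= [134, 44, 136]

at x=0,y=2 over L1,L4,L5,L6,L7:
L1 α=1/3: [251/3, 212/3, 61]
L4 α=1/2: [403/3, 887/6, 233/2]
L5 α=3/8: [3239/24, 8215/48, 2335/16]
L6 α=1/8: [25241/192, 64705/384, 19561/128]
L7 α=1/6: [130237/1152, 348101/2304, 103181/768]
rounded: [113, 151, 134]

(0,1) stack=L1,L4,L5,L6,L7; from [0,0,0]:
after L1 α=3/7: [540/7, 447/7, 495/7]
after L4 α=1: [44, 206, 84]
after L5 α=5/7: [583/7, 1402/7, 668/7]
after L6 α=4/5: [7443/35, 4314/35, 6072/35]
after L7 α=1/2: [5664/35, 2367/35, 6947/70]
rounded: [162, 68, 99]

query (0,0) [L1,L4,L5,L6,L7] — begin 0,0,0
after L1 α=1/5: [247/5, 236/5, 22]
after L4 α=1: [93, 20, 56]
after L5 α=1: [170, 161, 163]
after L6 α=0: [170, 161, 163]
after L7 α=3/4: [797/4, 391/2, 199/4]
→ [199, 196, 50]


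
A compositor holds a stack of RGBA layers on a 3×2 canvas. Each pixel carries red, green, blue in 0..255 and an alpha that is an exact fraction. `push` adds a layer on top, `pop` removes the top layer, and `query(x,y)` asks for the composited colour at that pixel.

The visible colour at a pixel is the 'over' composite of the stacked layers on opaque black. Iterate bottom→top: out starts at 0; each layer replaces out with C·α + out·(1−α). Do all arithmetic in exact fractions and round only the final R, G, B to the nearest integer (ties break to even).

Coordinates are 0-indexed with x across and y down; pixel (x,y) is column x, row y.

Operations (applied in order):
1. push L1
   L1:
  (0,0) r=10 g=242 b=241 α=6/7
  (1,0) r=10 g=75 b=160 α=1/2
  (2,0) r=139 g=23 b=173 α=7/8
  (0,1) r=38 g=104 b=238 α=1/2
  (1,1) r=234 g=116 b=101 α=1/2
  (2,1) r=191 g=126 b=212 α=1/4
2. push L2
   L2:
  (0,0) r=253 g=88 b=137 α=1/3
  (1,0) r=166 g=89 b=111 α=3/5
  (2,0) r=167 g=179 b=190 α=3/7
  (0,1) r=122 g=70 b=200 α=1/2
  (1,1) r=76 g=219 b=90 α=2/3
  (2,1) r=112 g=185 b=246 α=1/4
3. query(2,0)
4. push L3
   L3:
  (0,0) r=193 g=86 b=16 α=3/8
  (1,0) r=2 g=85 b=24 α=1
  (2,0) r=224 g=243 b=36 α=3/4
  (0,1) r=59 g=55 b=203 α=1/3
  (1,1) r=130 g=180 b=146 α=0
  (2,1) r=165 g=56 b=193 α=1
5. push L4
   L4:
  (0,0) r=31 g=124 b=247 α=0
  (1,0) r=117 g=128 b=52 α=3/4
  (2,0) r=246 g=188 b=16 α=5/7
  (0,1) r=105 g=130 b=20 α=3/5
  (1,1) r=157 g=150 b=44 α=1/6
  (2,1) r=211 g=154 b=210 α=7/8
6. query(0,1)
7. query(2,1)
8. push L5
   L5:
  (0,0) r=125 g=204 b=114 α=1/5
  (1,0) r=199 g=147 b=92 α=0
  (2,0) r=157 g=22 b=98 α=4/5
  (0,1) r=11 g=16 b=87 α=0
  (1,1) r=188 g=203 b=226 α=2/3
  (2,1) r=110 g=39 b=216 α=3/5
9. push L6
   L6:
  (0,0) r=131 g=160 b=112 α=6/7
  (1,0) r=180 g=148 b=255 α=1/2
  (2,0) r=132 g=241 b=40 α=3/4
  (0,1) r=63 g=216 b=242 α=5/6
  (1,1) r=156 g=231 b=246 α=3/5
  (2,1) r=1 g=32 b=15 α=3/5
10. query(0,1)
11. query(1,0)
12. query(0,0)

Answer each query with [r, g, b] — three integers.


query (2,0) [L1,L2] — begin 0,0,0
L1 α=7/8: [973/8, 161/8, 1211/8]
L2 α=3/7: [1975/14, 1235/14, 2351/14]
→ [141, 88, 168]

query (0,1) [L1,L2,L3,L4] — begin 0,0,0
L1 α=1/2: [19, 52, 119]
L2 α=1/2: [141/2, 61, 319/2]
L3 α=1/3: [200/3, 59, 174]
L4 α=3/5: [269/3, 508/5, 408/5]
rounded: [90, 102, 82]

at x=2,y=1 over L1,L2,L3,L4:
after L1 α=1/4: [191/4, 63/2, 53]
after L2 α=1/4: [1021/16, 559/8, 405/4]
after L3 α=1: [165, 56, 193]
after L4 α=7/8: [821/4, 567/4, 1663/8]
= [205, 142, 208]

at x=0,y=1 over L1,L2,L3,L4,L5,L6:
after L1 α=1/2: [19, 52, 119]
after L2 α=1/2: [141/2, 61, 319/2]
after L3 α=1/3: [200/3, 59, 174]
after L4 α=3/5: [269/3, 508/5, 408/5]
after L5 α=0: [269/3, 508/5, 408/5]
after L6 α=5/6: [607/9, 2954/15, 3229/15]
→ [67, 197, 215]

query (1,0) [L1,L2,L3,L4,L5,L6] — begin 0,0,0
after L1 α=1/2: [5, 75/2, 80]
after L2 α=3/5: [508/5, 342/5, 493/5]
after L3 α=1: [2, 85, 24]
after L4 α=3/4: [353/4, 469/4, 45]
after L5 α=0: [353/4, 469/4, 45]
after L6 α=1/2: [1073/8, 1061/8, 150]
rounded: [134, 133, 150]

(0,0) stack=L1,L2,L3,L4,L5,L6; from [0,0,0]:
+L1 (α=6/7) → [60/7, 1452/7, 1446/7]
+L2 (α=1/3) → [1891/21, 3520/21, 3851/21]
+L3 (α=3/8) → [10807/84, 11509/84, 20263/168]
+L4 (α=0) → [10807/84, 11509/84, 20263/168]
+L5 (α=1/5) → [13432/105, 15793/105, 25051/210]
+L6 (α=6/7) → [95962/735, 116593/735, 166171/1470]
= [131, 159, 113]


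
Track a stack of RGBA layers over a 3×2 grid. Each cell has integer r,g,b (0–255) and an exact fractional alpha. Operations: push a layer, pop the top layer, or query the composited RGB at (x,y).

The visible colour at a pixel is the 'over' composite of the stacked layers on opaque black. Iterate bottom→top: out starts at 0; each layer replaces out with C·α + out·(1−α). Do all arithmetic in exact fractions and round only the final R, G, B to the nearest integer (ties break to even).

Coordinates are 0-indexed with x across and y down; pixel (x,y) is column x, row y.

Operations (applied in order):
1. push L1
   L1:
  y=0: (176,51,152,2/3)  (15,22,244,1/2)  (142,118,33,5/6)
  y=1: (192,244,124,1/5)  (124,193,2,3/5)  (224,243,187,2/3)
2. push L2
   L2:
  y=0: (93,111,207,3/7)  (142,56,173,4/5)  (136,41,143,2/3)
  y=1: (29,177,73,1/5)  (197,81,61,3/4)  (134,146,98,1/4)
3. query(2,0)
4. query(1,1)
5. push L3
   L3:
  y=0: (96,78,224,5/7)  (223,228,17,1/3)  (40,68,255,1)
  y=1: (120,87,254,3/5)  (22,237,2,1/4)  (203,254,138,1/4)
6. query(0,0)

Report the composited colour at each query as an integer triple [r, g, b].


(2,0) stack=L1,L2; from [0,0,0]:
after L1 α=5/6: [355/3, 295/3, 55/2]
after L2 α=2/3: [1171/9, 541/9, 209/2]
= [130, 60, 104]

query (1,1) [L1,L2] — begin 0,0,0
L1 α=3/5: [372/5, 579/5, 6/5]
L2 α=3/4: [3327/20, 897/10, 921/20]
rounded: [166, 90, 46]

at x=0,y=0 over L1,L2,L3:
+L1 (α=2/3) → [352/3, 34, 304/3]
+L2 (α=3/7) → [2245/21, 67, 3079/21]
+L3 (α=5/7) → [14570/147, 524/7, 29678/147]
rounded: [99, 75, 202]


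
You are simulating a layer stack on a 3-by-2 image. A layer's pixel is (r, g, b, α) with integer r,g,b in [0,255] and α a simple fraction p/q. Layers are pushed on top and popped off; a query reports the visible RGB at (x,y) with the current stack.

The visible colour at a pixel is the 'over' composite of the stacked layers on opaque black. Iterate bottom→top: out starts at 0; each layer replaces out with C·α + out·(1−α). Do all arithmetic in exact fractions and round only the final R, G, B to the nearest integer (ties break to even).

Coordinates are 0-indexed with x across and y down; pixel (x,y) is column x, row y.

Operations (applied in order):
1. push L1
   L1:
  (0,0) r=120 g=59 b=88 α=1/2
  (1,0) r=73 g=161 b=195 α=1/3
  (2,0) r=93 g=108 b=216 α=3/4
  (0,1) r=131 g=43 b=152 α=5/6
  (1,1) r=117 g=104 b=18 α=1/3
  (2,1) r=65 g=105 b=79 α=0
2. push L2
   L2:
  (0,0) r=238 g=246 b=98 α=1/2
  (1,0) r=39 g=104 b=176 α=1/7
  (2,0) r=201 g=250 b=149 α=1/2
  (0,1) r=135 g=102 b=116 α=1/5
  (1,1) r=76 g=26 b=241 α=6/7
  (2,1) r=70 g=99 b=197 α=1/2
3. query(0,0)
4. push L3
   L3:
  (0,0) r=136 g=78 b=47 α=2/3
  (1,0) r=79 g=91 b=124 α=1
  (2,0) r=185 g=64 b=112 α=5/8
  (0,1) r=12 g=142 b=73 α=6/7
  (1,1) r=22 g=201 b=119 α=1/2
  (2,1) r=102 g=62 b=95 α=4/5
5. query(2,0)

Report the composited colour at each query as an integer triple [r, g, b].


(0,0) stack=L1,L2; from [0,0,0]:
+L1 (α=1/2) → [60, 59/2, 44]
+L2 (α=1/2) → [149, 551/4, 71]
→ [149, 138, 71]

at x=2,y=0 over L1,L2,L3:
+L1 (α=3/4) → [279/4, 81, 162]
+L2 (α=1/2) → [1083/8, 331/2, 311/2]
+L3 (α=5/8) → [10649/64, 1633/16, 2053/16]
→ [166, 102, 128]


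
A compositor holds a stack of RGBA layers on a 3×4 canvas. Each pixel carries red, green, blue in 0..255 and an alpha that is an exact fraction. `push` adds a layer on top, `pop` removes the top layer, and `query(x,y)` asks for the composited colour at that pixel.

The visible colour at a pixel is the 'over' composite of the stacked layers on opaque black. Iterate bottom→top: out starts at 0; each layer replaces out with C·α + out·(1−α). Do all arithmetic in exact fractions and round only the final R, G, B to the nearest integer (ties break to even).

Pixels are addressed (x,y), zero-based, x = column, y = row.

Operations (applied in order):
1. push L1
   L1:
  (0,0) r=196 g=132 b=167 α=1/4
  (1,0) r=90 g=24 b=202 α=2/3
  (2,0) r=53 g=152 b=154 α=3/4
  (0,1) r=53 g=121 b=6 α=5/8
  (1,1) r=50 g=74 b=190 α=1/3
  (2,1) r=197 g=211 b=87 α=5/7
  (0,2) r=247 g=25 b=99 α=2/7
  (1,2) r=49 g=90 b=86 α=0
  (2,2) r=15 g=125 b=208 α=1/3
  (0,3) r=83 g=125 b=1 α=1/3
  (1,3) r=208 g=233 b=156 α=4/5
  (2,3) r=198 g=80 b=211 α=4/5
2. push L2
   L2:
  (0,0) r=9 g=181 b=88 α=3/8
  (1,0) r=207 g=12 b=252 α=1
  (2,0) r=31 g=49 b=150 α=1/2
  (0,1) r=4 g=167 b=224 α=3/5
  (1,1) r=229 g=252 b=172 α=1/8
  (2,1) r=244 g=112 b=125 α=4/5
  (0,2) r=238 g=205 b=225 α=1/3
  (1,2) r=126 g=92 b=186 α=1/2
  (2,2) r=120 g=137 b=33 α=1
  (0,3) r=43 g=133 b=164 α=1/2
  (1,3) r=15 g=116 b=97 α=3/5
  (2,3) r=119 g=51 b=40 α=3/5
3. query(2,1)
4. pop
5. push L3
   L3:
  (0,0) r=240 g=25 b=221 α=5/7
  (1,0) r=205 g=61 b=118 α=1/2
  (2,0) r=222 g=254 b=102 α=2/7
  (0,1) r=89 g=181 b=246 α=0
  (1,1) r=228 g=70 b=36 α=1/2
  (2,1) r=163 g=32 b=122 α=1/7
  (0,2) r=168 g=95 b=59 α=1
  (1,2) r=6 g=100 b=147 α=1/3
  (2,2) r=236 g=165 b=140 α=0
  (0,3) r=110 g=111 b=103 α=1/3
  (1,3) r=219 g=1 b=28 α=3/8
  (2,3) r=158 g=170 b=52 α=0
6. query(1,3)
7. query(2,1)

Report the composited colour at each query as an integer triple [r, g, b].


query (2,1) [L1,L2] — begin 0,0,0
after L1 α=5/7: [985/7, 1055/7, 435/7]
after L2 α=4/5: [7817/35, 4191/35, 787/7]
→ [223, 120, 112]

query (1,3) [L1,L3] — begin 0,0,0
L1 α=4/5: [832/5, 932/5, 624/5]
L3 α=3/8: [1489/8, 935/8, 177/2]
rounded: [186, 117, 88]

at x=2,y=1 over L1,L3:
L1 α=5/7: [985/7, 1055/7, 435/7]
L3 α=1/7: [7051/49, 6554/49, 3464/49]
rounded: [144, 134, 71]


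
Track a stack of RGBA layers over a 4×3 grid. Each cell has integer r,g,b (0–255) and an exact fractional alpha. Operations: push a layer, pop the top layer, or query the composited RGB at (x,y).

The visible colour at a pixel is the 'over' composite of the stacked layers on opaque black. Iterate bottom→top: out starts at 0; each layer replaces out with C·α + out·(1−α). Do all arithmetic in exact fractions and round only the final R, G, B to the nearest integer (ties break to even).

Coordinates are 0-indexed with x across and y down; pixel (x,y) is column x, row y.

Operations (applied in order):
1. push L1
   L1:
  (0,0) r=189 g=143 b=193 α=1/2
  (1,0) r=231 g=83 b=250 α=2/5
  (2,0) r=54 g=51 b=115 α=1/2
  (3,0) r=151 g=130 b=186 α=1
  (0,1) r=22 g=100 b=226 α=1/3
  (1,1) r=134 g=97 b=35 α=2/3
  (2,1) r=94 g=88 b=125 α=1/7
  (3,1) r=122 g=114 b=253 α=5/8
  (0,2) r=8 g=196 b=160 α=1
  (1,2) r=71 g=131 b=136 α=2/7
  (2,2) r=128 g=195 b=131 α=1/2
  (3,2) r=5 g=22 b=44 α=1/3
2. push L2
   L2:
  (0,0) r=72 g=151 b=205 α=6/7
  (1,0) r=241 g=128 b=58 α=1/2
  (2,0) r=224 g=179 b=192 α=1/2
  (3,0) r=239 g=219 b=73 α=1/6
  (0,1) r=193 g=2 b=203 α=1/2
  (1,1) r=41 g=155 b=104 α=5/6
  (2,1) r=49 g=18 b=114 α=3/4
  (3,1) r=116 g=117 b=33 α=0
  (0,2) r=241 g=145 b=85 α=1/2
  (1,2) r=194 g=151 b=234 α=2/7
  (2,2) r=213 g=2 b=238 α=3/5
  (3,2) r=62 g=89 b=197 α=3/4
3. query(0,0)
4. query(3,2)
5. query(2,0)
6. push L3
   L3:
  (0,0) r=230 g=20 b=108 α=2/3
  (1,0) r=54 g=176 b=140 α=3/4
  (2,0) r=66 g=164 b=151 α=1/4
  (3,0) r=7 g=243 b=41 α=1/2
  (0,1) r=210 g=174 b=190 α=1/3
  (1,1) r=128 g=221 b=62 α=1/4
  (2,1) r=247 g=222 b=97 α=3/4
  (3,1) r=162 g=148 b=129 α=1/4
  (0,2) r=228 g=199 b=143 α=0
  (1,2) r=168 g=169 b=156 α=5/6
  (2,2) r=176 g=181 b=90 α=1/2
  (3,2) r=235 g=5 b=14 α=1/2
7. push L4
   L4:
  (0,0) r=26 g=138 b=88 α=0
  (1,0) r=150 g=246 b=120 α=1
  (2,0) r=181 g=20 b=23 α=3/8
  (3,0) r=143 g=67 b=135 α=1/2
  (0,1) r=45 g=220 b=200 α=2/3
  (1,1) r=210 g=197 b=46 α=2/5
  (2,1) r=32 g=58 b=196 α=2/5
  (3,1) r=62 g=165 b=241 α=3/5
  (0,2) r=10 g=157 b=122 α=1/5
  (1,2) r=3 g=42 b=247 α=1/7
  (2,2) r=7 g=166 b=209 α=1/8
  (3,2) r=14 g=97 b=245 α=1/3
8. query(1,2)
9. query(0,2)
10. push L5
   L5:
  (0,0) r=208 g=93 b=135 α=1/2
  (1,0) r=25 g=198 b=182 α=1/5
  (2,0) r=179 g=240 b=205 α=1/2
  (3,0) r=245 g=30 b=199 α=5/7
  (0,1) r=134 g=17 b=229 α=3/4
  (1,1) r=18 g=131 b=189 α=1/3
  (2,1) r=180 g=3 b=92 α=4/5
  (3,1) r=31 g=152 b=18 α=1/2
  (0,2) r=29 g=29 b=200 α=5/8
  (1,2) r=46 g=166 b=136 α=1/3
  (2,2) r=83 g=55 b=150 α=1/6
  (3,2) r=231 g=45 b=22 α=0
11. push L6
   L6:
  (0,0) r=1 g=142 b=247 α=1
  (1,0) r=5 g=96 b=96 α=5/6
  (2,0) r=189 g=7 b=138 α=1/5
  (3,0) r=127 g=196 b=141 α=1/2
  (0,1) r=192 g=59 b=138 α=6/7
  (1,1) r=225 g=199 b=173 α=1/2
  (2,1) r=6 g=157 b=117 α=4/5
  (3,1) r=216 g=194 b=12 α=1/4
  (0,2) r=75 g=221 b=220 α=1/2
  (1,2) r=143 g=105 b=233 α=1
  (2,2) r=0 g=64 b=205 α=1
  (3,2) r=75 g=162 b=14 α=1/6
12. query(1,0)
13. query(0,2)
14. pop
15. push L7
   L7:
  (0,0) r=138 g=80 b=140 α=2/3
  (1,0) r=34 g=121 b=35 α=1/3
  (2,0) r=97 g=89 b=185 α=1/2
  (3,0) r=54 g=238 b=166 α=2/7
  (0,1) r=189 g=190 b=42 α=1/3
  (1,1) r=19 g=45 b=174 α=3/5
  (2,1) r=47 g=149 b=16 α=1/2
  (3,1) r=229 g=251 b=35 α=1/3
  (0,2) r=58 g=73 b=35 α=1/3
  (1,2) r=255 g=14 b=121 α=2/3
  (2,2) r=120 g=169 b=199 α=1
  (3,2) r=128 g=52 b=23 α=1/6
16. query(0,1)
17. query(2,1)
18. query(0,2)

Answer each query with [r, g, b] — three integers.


(0,0) stack=L1,L2; from [0,0,0]:
+L1 (α=1/2) → [189/2, 143/2, 193/2]
+L2 (α=6/7) → [1053/14, 1955/14, 379/2]
→ [75, 140, 190]

query (3,2) [L1,L2] — begin 0,0,0
after L1 α=1/3: [5/3, 22/3, 44/3]
after L2 α=3/4: [563/12, 823/12, 1817/12]
rounded: [47, 69, 151]

(2,0) stack=L1,L2; from [0,0,0]:
after L1 α=1/2: [27, 51/2, 115/2]
after L2 α=1/2: [251/2, 409/4, 499/4]
= [126, 102, 125]

(1,2) stack=L1,L2,L3,L4; from [0,0,0]:
L1 α=2/7: [142/7, 262/7, 272/7]
L2 α=2/7: [3426/49, 3424/49, 4636/49]
L3 α=5/6: [7431/49, 14943/98, 21428/147]
L4 α=1/7: [44733/343, 46887/343, 54959/343]
rounded: [130, 137, 160]

at x=0,y=2 over L1,L2,L3,L4:
+L1 (α=1) → [8, 196, 160]
+L2 (α=1/2) → [249/2, 341/2, 245/2]
+L3 (α=0) → [249/2, 341/2, 245/2]
+L4 (α=1/5) → [508/5, 839/5, 612/5]
→ [102, 168, 122]

query (1,0) [L1,L2,L3,L4,L5,L6] — begin 0,0,0
after L1 α=2/5: [462/5, 166/5, 100]
after L2 α=1/2: [1667/10, 403/5, 79]
after L3 α=3/4: [3287/40, 3043/20, 499/4]
after L4 α=1: [150, 246, 120]
after L5 α=1/5: [125, 1182/5, 662/5]
after L6 α=5/6: [25, 597/5, 1531/15]
= [25, 119, 102]

at x=0,y=2 over L1,L2,L3,L4,L5,L6:
L1 α=1: [8, 196, 160]
L2 α=1/2: [249/2, 341/2, 245/2]
L3 α=0: [249/2, 341/2, 245/2]
L4 α=1/5: [508/5, 839/5, 612/5]
L5 α=5/8: [2249/40, 1621/20, 1709/10]
L6 α=1/2: [5249/80, 6041/40, 3909/20]
→ [66, 151, 195]

query (0,1) [L1,L2,L3,L4,L5,L7] — begin 0,0,0
after L1 α=1/3: [22/3, 100/3, 226/3]
after L2 α=1/2: [601/6, 53/3, 835/6]
after L3 α=1/3: [1231/9, 628/9, 1405/9]
after L4 α=2/3: [2041/27, 4588/27, 5005/27]
after L5 α=3/4: [12895/108, 5965/108, 11777/54]
after L7 α=1/3: [23101/162, 16225/162, 12911/81]
rounded: [143, 100, 159]

at x=2,y=1 over L1,L2,L3,L4,L5,L7:
+L1 (α=1/7) → [94/7, 88/7, 125/7]
+L2 (α=3/4) → [1123/28, 233/14, 2519/28]
+L3 (α=3/4) → [21871/112, 9557/56, 10667/112]
+L4 (α=2/5) → [72781/560, 35167/280, 15181/112]
+L5 (α=4/5) → [475981/2800, 38527/1400, 56397/560]
+L7 (α=1/2) → [607581/5600, 247127/2800, 65357/1120]
= [108, 88, 58]

at x=0,y=2 over L1,L2,L3,L4,L5,L7:
L1 α=1: [8, 196, 160]
L2 α=1/2: [249/2, 341/2, 245/2]
L3 α=0: [249/2, 341/2, 245/2]
L4 α=1/5: [508/5, 839/5, 612/5]
L5 α=5/8: [2249/40, 1621/20, 1709/10]
L7 α=1/3: [3409/60, 2351/30, 628/5]
= [57, 78, 126]


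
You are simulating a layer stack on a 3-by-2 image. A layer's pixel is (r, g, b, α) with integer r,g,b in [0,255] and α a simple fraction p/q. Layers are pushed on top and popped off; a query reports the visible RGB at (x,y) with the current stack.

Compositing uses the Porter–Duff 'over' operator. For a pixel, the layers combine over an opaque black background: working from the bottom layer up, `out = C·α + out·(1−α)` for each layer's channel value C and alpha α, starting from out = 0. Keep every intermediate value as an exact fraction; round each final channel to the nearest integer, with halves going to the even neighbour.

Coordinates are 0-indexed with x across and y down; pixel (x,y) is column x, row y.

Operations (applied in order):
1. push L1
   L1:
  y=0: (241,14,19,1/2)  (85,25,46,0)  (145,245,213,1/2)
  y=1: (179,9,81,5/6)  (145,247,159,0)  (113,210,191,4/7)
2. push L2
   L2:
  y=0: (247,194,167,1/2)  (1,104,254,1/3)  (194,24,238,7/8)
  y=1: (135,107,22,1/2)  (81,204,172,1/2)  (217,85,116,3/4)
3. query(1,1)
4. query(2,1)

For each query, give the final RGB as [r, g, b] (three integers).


at x=1,y=1 over L1,L2:
after L1 α=0: [0, 0, 0]
after L2 α=1/2: [81/2, 102, 86]
→ [40, 102, 86]

(2,1) stack=L1,L2; from [0,0,0]:
+L1 (α=4/7) → [452/7, 120, 764/7]
+L2 (α=3/4) → [5009/28, 375/4, 800/7]
rounded: [179, 94, 114]


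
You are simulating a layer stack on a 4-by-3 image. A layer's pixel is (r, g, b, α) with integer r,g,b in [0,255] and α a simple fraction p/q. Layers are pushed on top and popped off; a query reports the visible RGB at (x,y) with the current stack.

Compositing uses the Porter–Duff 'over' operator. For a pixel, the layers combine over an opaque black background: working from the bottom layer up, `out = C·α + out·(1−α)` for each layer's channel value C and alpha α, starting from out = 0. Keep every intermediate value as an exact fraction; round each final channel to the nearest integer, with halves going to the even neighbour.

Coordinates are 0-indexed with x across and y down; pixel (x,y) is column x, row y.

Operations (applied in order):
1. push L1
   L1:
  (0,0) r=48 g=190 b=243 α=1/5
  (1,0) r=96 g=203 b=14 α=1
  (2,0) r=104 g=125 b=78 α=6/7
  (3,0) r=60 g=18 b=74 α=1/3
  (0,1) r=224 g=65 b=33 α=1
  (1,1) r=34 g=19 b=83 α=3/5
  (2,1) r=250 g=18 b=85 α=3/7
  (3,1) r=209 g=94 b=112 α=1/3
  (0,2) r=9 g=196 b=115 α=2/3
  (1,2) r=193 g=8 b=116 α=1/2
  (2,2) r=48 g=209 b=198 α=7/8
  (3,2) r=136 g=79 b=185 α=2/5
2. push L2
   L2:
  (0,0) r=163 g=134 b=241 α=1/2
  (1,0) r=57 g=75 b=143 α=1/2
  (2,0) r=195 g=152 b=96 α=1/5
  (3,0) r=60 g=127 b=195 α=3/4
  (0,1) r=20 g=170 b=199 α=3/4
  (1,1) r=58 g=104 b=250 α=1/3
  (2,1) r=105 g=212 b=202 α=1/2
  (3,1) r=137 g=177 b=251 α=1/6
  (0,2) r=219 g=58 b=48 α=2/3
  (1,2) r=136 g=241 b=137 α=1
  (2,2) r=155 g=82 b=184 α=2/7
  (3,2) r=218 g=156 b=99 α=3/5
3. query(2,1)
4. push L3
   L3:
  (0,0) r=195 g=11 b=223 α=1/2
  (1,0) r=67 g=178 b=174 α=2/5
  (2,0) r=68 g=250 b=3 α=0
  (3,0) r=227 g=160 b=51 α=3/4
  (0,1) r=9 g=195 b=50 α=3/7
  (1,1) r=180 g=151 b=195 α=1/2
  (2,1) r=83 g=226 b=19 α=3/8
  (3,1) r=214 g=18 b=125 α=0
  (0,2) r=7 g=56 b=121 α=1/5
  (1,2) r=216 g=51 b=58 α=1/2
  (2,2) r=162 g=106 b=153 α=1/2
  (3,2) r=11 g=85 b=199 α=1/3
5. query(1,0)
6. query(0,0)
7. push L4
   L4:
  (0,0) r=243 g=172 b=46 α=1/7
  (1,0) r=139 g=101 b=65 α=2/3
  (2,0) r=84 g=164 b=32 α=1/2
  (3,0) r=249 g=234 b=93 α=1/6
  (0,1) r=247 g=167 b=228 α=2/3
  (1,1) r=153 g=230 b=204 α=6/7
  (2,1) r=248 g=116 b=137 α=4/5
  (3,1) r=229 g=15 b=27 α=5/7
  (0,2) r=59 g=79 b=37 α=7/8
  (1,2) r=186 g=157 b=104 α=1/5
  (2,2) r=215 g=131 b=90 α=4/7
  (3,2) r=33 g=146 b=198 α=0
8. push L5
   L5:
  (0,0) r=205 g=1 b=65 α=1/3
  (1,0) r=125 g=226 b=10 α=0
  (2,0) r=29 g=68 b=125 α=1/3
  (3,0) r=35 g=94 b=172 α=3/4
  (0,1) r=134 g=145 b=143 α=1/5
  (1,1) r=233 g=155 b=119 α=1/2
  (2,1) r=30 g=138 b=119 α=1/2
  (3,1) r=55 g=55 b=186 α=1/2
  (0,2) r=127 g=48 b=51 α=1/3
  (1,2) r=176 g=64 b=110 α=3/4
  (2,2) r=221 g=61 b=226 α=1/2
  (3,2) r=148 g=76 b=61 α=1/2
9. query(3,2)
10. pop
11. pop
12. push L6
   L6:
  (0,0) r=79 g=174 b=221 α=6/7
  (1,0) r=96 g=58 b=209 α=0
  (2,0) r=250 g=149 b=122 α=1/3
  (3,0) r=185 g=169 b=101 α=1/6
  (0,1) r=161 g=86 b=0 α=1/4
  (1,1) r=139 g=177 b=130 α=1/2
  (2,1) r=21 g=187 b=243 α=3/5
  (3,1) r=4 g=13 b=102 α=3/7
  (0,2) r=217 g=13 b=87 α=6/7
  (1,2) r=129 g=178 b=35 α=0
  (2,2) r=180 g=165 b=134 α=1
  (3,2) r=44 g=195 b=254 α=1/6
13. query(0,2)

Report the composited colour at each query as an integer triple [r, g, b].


query (2,1) [L1,L2] — begin 0,0,0
after L1 α=3/7: [750/7, 54/7, 255/7]
after L2 α=1/2: [1485/14, 769/7, 1669/14]
= [106, 110, 119]

(1,0) stack=L1,L2,L3; from [0,0,0]:
+L1 (α=1) → [96, 203, 14]
+L2 (α=1/2) → [153/2, 139, 157/2]
+L3 (α=2/5) → [727/10, 773/5, 1167/10]
→ [73, 155, 117]

query (0,0) [L1,L2,L3] — begin 0,0,0
+L1 (α=1/5) → [48/5, 38, 243/5]
+L2 (α=1/2) → [863/10, 86, 724/5]
+L3 (α=1/2) → [2813/20, 97/2, 1839/10]
= [141, 48, 184]

(3,2) stack=L1,L2,L3,L4,L5; from [0,0,0]:
+L1 (α=2/5) → [272/5, 158/5, 74]
+L2 (α=3/5) → [3814/25, 2656/25, 89]
+L3 (α=1/3) → [7903/75, 2479/25, 377/3]
+L4 (α=0) → [7903/75, 2479/25, 377/3]
+L5 (α=1/2) → [19003/150, 4379/50, 280/3]
rounded: [127, 88, 93]

query (0,2) [L1,L2,L3,L6] — begin 0,0,0
+L1 (α=2/3) → [6, 392/3, 230/3]
+L2 (α=2/3) → [148, 740/9, 518/9]
+L3 (α=1/5) → [599/5, 3464/45, 3161/45]
+L6 (α=6/7) → [7109/35, 6974/315, 26651/315]
rounded: [203, 22, 85]


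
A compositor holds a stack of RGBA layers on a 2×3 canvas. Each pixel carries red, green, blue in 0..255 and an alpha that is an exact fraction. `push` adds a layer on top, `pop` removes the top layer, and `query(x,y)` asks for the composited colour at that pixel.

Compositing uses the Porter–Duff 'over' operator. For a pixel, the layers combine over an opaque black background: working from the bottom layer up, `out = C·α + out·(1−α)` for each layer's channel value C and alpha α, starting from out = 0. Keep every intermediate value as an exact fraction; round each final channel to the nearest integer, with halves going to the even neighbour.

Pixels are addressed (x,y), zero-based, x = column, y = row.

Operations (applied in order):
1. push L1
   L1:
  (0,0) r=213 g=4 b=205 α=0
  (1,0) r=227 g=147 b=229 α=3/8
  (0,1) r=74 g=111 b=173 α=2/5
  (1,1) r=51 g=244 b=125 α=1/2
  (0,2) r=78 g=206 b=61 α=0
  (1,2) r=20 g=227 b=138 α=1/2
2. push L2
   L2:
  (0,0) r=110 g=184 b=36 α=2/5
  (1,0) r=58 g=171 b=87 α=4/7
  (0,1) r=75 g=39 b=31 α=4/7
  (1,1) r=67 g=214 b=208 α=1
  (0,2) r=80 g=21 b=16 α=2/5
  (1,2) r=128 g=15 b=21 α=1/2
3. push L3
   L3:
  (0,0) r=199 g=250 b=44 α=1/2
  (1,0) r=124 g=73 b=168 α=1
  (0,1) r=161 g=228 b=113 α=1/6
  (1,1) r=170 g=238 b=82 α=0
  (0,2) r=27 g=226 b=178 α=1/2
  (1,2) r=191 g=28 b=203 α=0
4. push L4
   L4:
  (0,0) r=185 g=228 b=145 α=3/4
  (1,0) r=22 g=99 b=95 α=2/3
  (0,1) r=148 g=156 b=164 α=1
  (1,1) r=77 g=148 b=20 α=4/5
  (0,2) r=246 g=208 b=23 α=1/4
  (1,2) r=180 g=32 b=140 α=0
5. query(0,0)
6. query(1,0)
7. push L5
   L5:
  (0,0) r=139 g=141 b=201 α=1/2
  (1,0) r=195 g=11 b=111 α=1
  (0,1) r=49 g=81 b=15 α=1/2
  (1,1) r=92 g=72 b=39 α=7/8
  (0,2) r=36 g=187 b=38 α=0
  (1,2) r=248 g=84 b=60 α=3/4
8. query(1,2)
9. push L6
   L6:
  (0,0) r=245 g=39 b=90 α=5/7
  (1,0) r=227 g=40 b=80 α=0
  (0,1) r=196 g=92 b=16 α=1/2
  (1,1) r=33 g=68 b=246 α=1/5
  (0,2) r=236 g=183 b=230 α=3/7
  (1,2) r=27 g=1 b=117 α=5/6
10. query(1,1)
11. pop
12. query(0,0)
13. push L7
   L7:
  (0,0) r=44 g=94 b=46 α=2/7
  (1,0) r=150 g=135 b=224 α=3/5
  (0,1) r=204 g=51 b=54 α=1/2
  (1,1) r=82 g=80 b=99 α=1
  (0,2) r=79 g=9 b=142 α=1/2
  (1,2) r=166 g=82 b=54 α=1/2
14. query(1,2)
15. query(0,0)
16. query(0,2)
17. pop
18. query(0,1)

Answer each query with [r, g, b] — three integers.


at x=0,y=0 over L1,L2,L3,L4:
L1 α=0: [0, 0, 0]
L2 α=2/5: [44, 368/5, 72/5]
L3 α=1/2: [243/2, 809/5, 146/5]
L4 α=3/4: [1353/8, 4229/20, 2321/20]
→ [169, 211, 116]

(1,0) stack=L1,L2,L3,L4; from [0,0,0]:
+L1 (α=3/8) → [681/8, 441/8, 687/8]
+L2 (α=4/7) → [557/8, 6795/56, 4845/56]
+L3 (α=1) → [124, 73, 168]
+L4 (α=2/3) → [56, 271/3, 358/3]
rounded: [56, 90, 119]

(1,2) stack=L1,L2,L3,L4,L5; from [0,0,0]:
L1 α=1/2: [10, 227/2, 69]
L2 α=1/2: [69, 257/4, 45]
L3 α=0: [69, 257/4, 45]
L4 α=0: [69, 257/4, 45]
L5 α=3/4: [813/4, 1265/16, 225/4]
→ [203, 79, 56]

at x=1,y=1 over L1,L2,L3,L4,L5,L6:
after L1 α=1/2: [51/2, 122, 125/2]
after L2 α=1: [67, 214, 208]
after L3 α=0: [67, 214, 208]
after L4 α=4/5: [75, 806/5, 288/5]
after L5 α=7/8: [719/8, 1663/20, 1653/40]
after L6 α=1/5: [157/2, 2003/25, 4113/50]
rounded: [78, 80, 82]

query (0,0) [L1,L2,L3,L4,L5] — begin 0,0,0
L1 α=0: [0, 0, 0]
L2 α=2/5: [44, 368/5, 72/5]
L3 α=1/2: [243/2, 809/5, 146/5]
L4 α=3/4: [1353/8, 4229/20, 2321/20]
L5 α=1/2: [2465/16, 7049/40, 6341/40]
= [154, 176, 159]

(1,2) stack=L1,L2,L3,L4,L5,L7; from [0,0,0]:
L1 α=1/2: [10, 227/2, 69]
L2 α=1/2: [69, 257/4, 45]
L3 α=0: [69, 257/4, 45]
L4 α=0: [69, 257/4, 45]
L5 α=3/4: [813/4, 1265/16, 225/4]
L7 α=1/2: [1477/8, 2577/32, 441/8]
= [185, 81, 55]

(0,0) stack=L1,L2,L3,L4,L5,L7; from [0,0,0]:
+L1 (α=0) → [0, 0, 0]
+L2 (α=2/5) → [44, 368/5, 72/5]
+L3 (α=1/2) → [243/2, 809/5, 146/5]
+L4 (α=3/4) → [1353/8, 4229/20, 2321/20]
+L5 (α=1/2) → [2465/16, 7049/40, 6341/40]
+L7 (α=2/7) → [13733/112, 8553/56, 1011/8]
= [123, 153, 126]

query (0,2) [L1,L2,L3,L4,L5,L7] — begin 0,0,0
+L1 (α=0) → [0, 0, 0]
+L2 (α=2/5) → [32, 42/5, 32/5]
+L3 (α=1/2) → [59/2, 586/5, 461/5]
+L4 (α=1/4) → [669/8, 1399/10, 749/10]
+L5 (α=0) → [669/8, 1399/10, 749/10]
+L7 (α=1/2) → [1301/16, 1489/20, 2169/20]
rounded: [81, 74, 108]

(0,1) stack=L1,L2,L3,L4,L5; from [0,0,0]:
L1 α=2/5: [148/5, 222/5, 346/5]
L2 α=4/7: [1944/35, 1446/35, 1658/35]
L3 α=1/6: [3071/42, 507/7, 2449/42]
L4 α=1: [148, 156, 164]
L5 α=1/2: [197/2, 237/2, 179/2]
→ [98, 118, 90]


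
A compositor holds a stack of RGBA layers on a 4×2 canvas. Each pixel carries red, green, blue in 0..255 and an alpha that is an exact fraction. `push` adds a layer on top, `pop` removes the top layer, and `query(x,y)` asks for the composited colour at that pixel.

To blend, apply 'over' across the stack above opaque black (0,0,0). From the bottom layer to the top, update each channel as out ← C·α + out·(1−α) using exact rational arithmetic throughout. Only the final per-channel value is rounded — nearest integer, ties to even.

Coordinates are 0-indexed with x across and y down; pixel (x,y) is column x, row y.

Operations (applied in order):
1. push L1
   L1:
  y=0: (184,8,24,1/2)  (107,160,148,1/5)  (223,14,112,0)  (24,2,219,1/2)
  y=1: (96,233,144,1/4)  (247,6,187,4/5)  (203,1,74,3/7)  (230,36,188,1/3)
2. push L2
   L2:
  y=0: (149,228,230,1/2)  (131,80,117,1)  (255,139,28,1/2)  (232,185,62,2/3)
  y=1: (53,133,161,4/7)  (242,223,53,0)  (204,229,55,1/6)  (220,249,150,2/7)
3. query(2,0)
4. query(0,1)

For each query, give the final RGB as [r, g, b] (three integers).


query (2,0) [L1,L2] — begin 0,0,0
L1 α=0: [0, 0, 0]
L2 α=1/2: [255/2, 139/2, 14]
→ [128, 70, 14]

at x=0,y=1 over L1,L2:
after L1 α=1/4: [24, 233/4, 36]
after L2 α=4/7: [284/7, 2827/28, 752/7]
→ [41, 101, 107]
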